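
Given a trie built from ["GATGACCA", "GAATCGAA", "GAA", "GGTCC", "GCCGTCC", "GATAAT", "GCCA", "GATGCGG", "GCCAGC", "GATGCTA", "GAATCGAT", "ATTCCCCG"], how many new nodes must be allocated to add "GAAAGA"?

"GAA" is already a path in the trie; the remaining "AGA" must be added.
Each of the 3 remaining characters creates one node.

3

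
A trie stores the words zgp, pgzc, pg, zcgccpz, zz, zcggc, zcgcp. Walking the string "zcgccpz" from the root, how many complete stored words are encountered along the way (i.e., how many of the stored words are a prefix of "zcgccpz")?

Traverse "zcgccpz" character by character; count nodes along the way that are marked as word ends.
Prefixes of the query that are stored words: "zcgccpz"
Count: 1

1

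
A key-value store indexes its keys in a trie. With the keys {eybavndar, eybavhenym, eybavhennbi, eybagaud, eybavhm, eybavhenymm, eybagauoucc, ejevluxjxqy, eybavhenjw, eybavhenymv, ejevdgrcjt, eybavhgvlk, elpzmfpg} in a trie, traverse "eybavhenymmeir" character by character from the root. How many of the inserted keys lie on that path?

Walk "eybavhenymmeir" from the root; an end-of-word marker is hit whenever a stored word is a prefix of "eybavhenymmeir".
Prefixes of the query that are stored words: "eybavhenym", "eybavhenymm"
Count: 2

2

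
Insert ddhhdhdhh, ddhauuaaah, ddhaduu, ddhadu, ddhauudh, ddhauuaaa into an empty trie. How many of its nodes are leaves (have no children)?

4

A leaf is a node with no children — equivalently, the end of a word that is not a proper prefix of any other stored word.
Those words: "ddhaduu", "ddhauuaaah", "ddhauudh", "ddhhdhdhh"
Leaf count: 4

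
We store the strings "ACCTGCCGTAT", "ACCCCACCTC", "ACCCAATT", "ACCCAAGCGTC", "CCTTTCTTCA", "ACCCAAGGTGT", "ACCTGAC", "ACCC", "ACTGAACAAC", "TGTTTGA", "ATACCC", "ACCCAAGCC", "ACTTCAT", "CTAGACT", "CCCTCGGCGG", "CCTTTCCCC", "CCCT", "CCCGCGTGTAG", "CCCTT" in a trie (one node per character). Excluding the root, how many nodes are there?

Trace insertions, counting only characters that open a new branch:
  "ACCTGCCGTAT" → 11 new (A, C, C, T, G, C, C, G, T, A, T)
  "ACCCCACCTC" → prefix "ACC" already present; 7 new (C, C, A, C, C, T, C)
  "ACCCAATT" → prefix "ACCC" already present; 4 new (A, A, T, T)
  "ACCCAAGCGTC" → prefix "ACCCAA" already present; 5 new (G, C, G, T, C)
  "CCTTTCTTCA" → 10 new (C, C, T, T, T, C, T, T, C, A)
  "ACCCAAGGTGT" → prefix "ACCCAAG" already present; 4 new (G, T, G, T)
  "ACCTGAC" → prefix "ACCTG" already present; 2 new (A, C)
  "ACCC" → prefix "ACCC" already present; 0 new (none)
  "ACTGAACAAC" → prefix "AC" already present; 8 new (T, G, A, A, C, A, A, C)
  "TGTTTGA" → 7 new (T, G, T, T, T, G, A)
  "ATACCC" → prefix "A" already present; 5 new (T, A, C, C, C)
  "ACCCAAGCC" → prefix "ACCCAAGC" already present; 1 new (C)
  "ACTTCAT" → prefix "ACT" already present; 4 new (T, C, A, T)
  "CTAGACT" → prefix "C" already present; 6 new (T, A, G, A, C, T)
  "CCCTCGGCGG" → prefix "CC" already present; 8 new (C, T, C, G, G, C, G, G)
  "CCTTTCCCC" → prefix "CCTTTC" already present; 3 new (C, C, C)
  "CCCT" → prefix "CCCT" already present; 0 new (none)
  "CCCGCGTGTAG" → prefix "CCC" already present; 8 new (G, C, G, T, G, T, A, G)
  "CCCTT" → prefix "CCCT" already present; 1 new (T)
Total nodes = 11 + 7 + 4 + 5 + 10 + 4 + 2 + 0 + 8 + 7 + 5 + 1 + 4 + 6 + 8 + 3 + 0 + 8 + 1 = 94

94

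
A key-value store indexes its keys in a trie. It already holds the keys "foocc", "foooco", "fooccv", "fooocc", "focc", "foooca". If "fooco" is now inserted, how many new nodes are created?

1

Walking "fooco" from the root, the first 4 characters ("fooc") follow existing edges; "o" is the first miss.
Each of the 1 remaining characters creates one node.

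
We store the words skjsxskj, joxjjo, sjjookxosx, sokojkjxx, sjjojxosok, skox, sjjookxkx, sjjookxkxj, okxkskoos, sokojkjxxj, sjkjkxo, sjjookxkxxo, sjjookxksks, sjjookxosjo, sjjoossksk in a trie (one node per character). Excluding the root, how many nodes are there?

69

Trace insertions, counting only characters that open a new branch:
  "skjsxskj" → 8 new (s, k, j, s, x, s, k, j)
  "joxjjo" → 6 new (j, o, x, j, j, o)
  "sjjookxosx" → prefix "s" already present; 9 new (j, j, o, o, k, x, o, s, x)
  "sokojkjxx" → prefix "s" already present; 8 new (o, k, o, j, k, j, x, x)
  "sjjojxosok" → prefix "sjjo" already present; 6 new (j, x, o, s, o, k)
  "skox" → prefix "sk" already present; 2 new (o, x)
  "sjjookxkx" → prefix "sjjookx" already present; 2 new (k, x)
  "sjjookxkxj" → prefix "sjjookxkx" already present; 1 new (j)
  "okxkskoos" → 9 new (o, k, x, k, s, k, o, o, s)
  "sokojkjxxj" → prefix "sokojkjxx" already present; 1 new (j)
  "sjkjkxo" → prefix "sj" already present; 5 new (k, j, k, x, o)
  "sjjookxkxxo" → prefix "sjjookxkx" already present; 2 new (x, o)
  "sjjookxksks" → prefix "sjjookxk" already present; 3 new (s, k, s)
  "sjjookxosjo" → prefix "sjjookxos" already present; 2 new (j, o)
  "sjjoossksk" → prefix "sjjoo" already present; 5 new (s, s, k, s, k)
Total nodes = 8 + 6 + 9 + 8 + 6 + 2 + 2 + 1 + 9 + 1 + 5 + 2 + 3 + 2 + 5 = 69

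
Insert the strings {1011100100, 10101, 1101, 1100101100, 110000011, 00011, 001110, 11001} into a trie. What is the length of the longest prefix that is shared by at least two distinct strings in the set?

Equivalently: take the maximum, over all pairs, of their longest common prefix length.
e.g. "11001" and "1100101100" share the prefix "11001" of length 5; no pair shares a longer one.
Longest shared-prefix length: 5

5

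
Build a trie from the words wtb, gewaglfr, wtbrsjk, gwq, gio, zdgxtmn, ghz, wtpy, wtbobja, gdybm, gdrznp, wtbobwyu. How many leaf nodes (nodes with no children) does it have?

A leaf is a node with no children — equivalently, the end of a word that is not a proper prefix of any other stored word.
Those words: "gdrznp", "gdybm", "gewaglfr", "ghz", "gio", "gwq", "wtbobja", "wtbobwyu", "wtbrsjk", "wtpy", "zdgxtmn"
Leaf count: 11

11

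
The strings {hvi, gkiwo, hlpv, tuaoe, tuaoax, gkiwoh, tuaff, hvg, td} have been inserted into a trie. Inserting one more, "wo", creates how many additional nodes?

2

Nothing in the trie begins with "w"; the whole of "wo" is new.
2 − 0 = 2 new nodes.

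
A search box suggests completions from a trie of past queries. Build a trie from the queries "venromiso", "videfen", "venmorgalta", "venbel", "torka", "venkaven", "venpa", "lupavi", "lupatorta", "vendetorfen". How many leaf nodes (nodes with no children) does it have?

10

A leaf is a node with no children — equivalently, the end of a word that is not a proper prefix of any other stored word.
Those words: "lupatorta", "lupavi", "torka", "venbel", "vendetorfen", "venkaven", "venmorgalta", "venpa", "venromiso", "videfen"
Leaf count: 10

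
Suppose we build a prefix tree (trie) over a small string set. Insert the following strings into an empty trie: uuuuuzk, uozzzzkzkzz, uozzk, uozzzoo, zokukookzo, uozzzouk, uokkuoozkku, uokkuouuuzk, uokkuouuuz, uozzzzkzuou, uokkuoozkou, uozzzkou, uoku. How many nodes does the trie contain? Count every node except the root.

55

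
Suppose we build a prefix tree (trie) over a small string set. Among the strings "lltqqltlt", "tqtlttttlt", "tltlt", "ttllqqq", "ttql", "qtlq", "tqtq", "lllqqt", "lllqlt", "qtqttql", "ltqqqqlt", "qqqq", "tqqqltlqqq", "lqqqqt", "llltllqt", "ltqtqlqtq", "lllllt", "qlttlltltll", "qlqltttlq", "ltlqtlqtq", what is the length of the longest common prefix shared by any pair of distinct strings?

Equivalently: take the maximum, over all pairs, of their longest common prefix length.
e.g. "lllqlt" and "lllqqt" share the prefix "lllq" of length 4; no pair shares a longer one.
Longest shared-prefix length: 4

4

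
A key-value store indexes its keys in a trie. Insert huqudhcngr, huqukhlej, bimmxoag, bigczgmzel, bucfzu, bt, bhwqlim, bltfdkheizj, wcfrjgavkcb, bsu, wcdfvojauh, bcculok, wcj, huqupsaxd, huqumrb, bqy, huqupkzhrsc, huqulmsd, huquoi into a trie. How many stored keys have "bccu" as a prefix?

1

Filter for entries beginning with "bccu":
Words under "bccu": bcculok
Count: 1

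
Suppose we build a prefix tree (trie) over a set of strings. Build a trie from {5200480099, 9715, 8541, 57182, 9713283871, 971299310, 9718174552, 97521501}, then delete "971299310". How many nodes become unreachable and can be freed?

After clearing the end-marker at "971299310", prune upward until reaching a node still needed by another word.
The suffix "299310" (6 nodes) is used only by "971299310"; the node for "971" still has the child "5", so pruning stops there.
Nodes removed: 6

6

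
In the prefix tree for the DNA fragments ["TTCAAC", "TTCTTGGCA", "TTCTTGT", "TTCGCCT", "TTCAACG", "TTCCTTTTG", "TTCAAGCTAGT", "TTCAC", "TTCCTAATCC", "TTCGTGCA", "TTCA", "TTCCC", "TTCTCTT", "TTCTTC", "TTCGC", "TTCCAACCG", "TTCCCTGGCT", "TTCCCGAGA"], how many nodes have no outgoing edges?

14

A leaf is a node with no children — equivalently, the end of a word that is not a proper prefix of any other stored word.
Those words: "TTCAACG", "TTCAAGCTAGT", "TTCAC", "TTCCAACCG", "TTCCCGAGA", "TTCCCTGGCT", "TTCCTAATCC", "TTCCTTTTG", "TTCGCCT", "TTCGTGCA", "TTCTCTT", "TTCTTC", "TTCTTGGCA", "TTCTTGT"
Leaf count: 14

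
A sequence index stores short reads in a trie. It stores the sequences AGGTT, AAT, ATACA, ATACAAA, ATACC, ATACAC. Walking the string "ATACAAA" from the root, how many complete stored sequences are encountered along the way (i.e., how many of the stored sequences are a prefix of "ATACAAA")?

Walk "ATACAAA" from the root; an end-of-word marker is hit whenever a stored word is a prefix of "ATACAAA".
Prefixes of the query that are stored words: "ATACA", "ATACAAA"
Count: 2

2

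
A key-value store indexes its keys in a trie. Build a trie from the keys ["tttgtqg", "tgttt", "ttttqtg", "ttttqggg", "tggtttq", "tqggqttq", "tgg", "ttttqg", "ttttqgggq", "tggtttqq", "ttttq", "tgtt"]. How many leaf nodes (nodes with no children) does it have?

6

A leaf is a node with no children — equivalently, the end of a word that is not a proper prefix of any other stored word.
Those words: "tggtttqq", "tgttt", "tqggqttq", "tttgtqg", "ttttqgggq", "ttttqtg"
Leaf count: 6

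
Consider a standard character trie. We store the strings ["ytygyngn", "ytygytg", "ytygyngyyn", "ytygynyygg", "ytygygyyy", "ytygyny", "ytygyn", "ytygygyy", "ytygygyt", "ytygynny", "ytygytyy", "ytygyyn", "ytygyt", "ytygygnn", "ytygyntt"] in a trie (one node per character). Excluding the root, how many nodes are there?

Trie structure (* marks end of a word):
(root)
└─ y
   └─ t
      └─ y
         └─ g
            └─ y
               ├─ g
               │  ├─ n
               │  │  └─ n *
               │  └─ y
               │     ├─ t *
               │     └─ y *
               │        └─ y *
               ├─ n *
               │  ├─ g
               │  │  ├─ n *
               │  │  └─ y
               │  │     └─ y
               │  │        └─ n *
               │  ├─ n
               │  │  └─ y *
               │  ├─ t
               │  │  └─ t *
               │  └─ y *
               │     └─ y
               │        └─ g
               │           └─ g *
               ├─ t *
               │  ├─ g *
               │  └─ y
               │     └─ y *
               └─ y
                  └─ n *
Counting every labelled node above: 32.

32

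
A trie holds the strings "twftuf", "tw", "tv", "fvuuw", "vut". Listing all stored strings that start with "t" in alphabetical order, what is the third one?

Words with prefix "t", in lexicographic order: "tv", "tw", "twftuf"
Position 3: twftuf

twftuf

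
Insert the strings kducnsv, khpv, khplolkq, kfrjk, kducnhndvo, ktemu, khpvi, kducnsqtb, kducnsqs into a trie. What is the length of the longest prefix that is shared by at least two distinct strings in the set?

The deepest shared node is where two words last agree before diverging.
e.g. "kducnsqs" and "kducnsqtb" share the prefix "kducnsq" of length 7; no pair shares a longer one.
Longest shared-prefix length: 7

7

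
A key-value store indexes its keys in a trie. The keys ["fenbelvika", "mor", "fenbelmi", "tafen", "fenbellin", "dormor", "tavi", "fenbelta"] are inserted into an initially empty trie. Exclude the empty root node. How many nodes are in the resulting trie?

33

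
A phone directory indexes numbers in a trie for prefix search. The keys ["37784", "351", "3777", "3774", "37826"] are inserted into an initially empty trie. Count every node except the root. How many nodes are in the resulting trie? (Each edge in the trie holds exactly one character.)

For each word, the new-node count is its length minus the longest prefix already in the trie:
  "37784" → 5 new (3, 7, 7, 8, 4)
  "351" → prefix "3" already present; 2 new (5, 1)
  "3777" → prefix "377" already present; 1 new (7)
  "3774" → prefix "377" already present; 1 new (4)
  "37826" → prefix "37" already present; 3 new (8, 2, 6)
Total nodes = 5 + 2 + 1 + 1 + 3 = 12

12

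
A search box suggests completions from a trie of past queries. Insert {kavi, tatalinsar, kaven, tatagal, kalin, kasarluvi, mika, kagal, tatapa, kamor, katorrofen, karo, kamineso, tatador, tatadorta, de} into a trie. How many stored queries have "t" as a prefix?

5

Walk to "t"; the words in its subtree are exactly those with that prefix.
Words under "t": tatador, tatadorta, tatagal, tatalinsar, tatapa
Count: 5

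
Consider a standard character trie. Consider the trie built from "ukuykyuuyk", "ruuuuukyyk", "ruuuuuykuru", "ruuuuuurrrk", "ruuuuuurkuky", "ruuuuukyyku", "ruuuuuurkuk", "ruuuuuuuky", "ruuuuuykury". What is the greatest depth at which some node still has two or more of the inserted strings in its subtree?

11

Equivalently: take the maximum, over all pairs, of their longest common prefix length.
e.g. "ruuuuuurkuk" and "ruuuuuurkuky" share the prefix "ruuuuuurkuk" of length 11; no pair shares a longer one.
Longest shared-prefix length: 11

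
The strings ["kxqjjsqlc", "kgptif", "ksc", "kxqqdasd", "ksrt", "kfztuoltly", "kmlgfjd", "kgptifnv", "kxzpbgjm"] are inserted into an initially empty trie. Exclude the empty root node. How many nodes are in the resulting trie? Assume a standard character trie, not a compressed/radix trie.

46

For each word, the new-node count is its length minus the longest prefix already in the trie:
  "kxqjjsqlc" → 9 new (k, x, q, j, j, s, q, l, c)
  "kgptif" → prefix "k" already present; 5 new (g, p, t, i, f)
  "ksc" → prefix "k" already present; 2 new (s, c)
  "kxqqdasd" → prefix "kxq" already present; 5 new (q, d, a, s, d)
  "ksrt" → prefix "ks" already present; 2 new (r, t)
  "kfztuoltly" → prefix "k" already present; 9 new (f, z, t, u, o, l, t, l, y)
  "kmlgfjd" → prefix "k" already present; 6 new (m, l, g, f, j, d)
  "kgptifnv" → prefix "kgptif" already present; 2 new (n, v)
  "kxzpbgjm" → prefix "kx" already present; 6 new (z, p, b, g, j, m)
Total nodes = 9 + 5 + 2 + 5 + 2 + 9 + 6 + 2 + 6 = 46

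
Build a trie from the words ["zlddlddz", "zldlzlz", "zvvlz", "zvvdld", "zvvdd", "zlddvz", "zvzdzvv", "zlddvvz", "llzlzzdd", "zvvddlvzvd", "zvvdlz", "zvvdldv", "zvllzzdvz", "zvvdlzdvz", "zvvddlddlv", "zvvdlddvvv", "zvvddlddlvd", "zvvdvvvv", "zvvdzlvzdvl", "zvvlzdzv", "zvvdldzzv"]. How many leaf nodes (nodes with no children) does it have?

Leaves are exactly the stored words that no other stored word extends.
Those words: "llzlzzdd", "zlddlddz", "zlddvvz", "zlddvz", "zldlzlz", "zvllzzdvz", "zvvddlddlvd", "zvvddlvzvd", "zvvdlddvvv", "zvvdldv", "zvvdldzzv", "zvvdlzdvz", "zvvdvvvv", "zvvdzlvzdvl", "zvvlzdzv", "zvzdzvv"
Leaf count: 16

16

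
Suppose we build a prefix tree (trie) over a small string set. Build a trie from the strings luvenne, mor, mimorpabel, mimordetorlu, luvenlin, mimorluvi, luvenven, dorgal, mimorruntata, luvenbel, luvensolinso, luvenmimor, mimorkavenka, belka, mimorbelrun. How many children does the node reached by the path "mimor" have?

The children of the "mimor" node are the distinct next characters among strings starting with "mimor".
Characters that immediately follow "mimor" among the stored strings: {b, d, k, l, p, r}.
That node has 6 child edges.

6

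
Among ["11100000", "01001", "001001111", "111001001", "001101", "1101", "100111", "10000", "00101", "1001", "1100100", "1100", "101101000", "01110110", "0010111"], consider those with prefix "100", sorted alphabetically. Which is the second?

Words with prefix "100", in lexicographic order: "10000", "1001", "100111"
Position 2: 1001

1001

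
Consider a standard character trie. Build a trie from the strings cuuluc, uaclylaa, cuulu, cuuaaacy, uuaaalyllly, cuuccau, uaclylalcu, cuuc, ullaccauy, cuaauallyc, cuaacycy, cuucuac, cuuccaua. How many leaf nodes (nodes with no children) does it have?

10

Leaves are exactly the stored words that no other stored word extends.
Those words: "cuaacycy", "cuaauallyc", "cuuaaacy", "cuuccaua", "cuucuac", "cuuluc", "uaclylaa", "uaclylalcu", "ullaccauy", "uuaaalyllly"
Leaf count: 10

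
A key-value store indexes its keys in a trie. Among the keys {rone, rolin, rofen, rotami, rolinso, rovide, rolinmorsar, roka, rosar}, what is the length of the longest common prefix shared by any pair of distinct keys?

5

The deepest shared node is where two words last agree before diverging.
"rolin" and "rolinmorsar" agree on "rolin" (5 characters) before diverging; nothing deeper is shared.
Longest shared-prefix length: 5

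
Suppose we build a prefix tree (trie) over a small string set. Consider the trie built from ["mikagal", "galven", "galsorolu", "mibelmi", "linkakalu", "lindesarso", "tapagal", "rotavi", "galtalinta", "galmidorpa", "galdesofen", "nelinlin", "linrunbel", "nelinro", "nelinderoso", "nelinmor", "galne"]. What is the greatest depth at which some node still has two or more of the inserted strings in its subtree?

Equivalently: take the maximum, over all pairs, of their longest common prefix length.
"nelinderoso" and "nelinlin" agree on "nelin" (5 characters) before diverging; nothing deeper is shared.
Longest shared-prefix length: 5

5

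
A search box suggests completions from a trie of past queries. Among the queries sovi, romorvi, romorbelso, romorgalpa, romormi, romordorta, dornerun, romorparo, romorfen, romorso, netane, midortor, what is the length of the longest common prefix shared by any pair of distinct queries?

5

Look for the deepest trie node that still has at least two words in its subtree.
"romorbelso" and "romordorta" agree on "romor" (5 characters) before diverging; nothing deeper is shared.
Longest shared-prefix length: 5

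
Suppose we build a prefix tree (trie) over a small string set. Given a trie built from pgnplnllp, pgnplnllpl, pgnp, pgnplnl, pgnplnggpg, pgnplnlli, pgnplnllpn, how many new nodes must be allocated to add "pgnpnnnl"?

4

"pgnp" is already a path in the trie; the remaining "nnnl" must be added.
So 8 − 4 = 4 new nodes.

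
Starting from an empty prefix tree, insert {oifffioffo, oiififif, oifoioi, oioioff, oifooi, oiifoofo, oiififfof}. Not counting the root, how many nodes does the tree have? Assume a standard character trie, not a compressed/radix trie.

For each word, the new-node count is its length minus the longest prefix already in the trie:
  "oifffioffo" → 10 new (o, i, f, f, f, i, o, f, f, o)
  "oiififif" → prefix "oi" already present; 6 new (i, f, i, f, i, f)
  "oifoioi" → prefix "oif" already present; 4 new (o, i, o, i)
  "oioioff" → prefix "oi" already present; 5 new (o, i, o, f, f)
  "oifooi" → prefix "oifo" already present; 2 new (o, i)
  "oiifoofo" → prefix "oiif" already present; 4 new (o, o, f, o)
  "oiififfof" → prefix "oiifif" already present; 3 new (f, o, f)
Total nodes = 10 + 6 + 4 + 5 + 2 + 4 + 3 = 34

34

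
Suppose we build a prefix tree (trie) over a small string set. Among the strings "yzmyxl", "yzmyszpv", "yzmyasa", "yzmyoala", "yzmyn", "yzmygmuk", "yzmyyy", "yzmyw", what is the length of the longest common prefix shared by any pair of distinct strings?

The deepest shared node is where two words last agree before diverging.
"yzmyasa" and "yzmygmuk" agree on "yzmy" (4 characters) before diverging; nothing deeper is shared.
Longest shared-prefix length: 4

4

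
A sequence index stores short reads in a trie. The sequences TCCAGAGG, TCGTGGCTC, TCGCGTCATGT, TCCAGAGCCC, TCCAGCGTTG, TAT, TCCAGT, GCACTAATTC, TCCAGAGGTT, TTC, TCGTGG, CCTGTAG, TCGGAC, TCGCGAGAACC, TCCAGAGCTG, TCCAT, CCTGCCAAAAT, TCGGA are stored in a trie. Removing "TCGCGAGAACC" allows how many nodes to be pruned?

6

Walk "TCGCGAGAACC" from the leaf back toward the root, removing each node that no remaining word uses.
The suffix "AGAACC" (6 nodes) is used only by "TCGCGAGAACC"; the node for "TCGCG" still has the child "T", so pruning stops there.
Nodes removed: 6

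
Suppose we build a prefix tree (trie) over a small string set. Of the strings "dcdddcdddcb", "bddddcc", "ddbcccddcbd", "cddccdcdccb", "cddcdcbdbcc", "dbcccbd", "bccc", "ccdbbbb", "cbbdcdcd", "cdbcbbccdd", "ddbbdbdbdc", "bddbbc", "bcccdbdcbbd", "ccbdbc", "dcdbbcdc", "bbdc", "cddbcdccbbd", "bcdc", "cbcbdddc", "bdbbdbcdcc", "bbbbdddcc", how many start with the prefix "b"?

8

Traverse to the node for "b", then collect every word in that subtree.
Matches: "bbbbdddcc", "bbdc", "bccc", "bcccdbdcbbd", "bcdc", "bdbbdbcdcc", "bddbbc", "bddddcc"
Count: 8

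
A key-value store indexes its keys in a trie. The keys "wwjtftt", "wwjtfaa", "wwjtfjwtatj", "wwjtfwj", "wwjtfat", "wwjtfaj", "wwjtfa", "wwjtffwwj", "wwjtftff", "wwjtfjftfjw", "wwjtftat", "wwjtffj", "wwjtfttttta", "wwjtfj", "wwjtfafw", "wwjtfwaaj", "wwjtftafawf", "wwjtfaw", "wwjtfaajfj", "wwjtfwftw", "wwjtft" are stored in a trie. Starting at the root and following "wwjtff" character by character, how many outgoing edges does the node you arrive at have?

2

Walk "wwjtff" from the root, arriving at one node.
Characters that immediately follow "wwjtff" among the stored strings: {j, w}.
That node has 2 child edges.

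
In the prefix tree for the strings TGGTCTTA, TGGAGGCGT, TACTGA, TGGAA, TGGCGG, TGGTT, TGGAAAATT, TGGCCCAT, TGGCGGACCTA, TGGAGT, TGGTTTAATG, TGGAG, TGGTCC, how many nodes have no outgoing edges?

9

A leaf is a node with no children — equivalently, the end of a word that is not a proper prefix of any other stored word.
Those words: "TACTGA", "TGGAAAATT", "TGGAGGCGT", "TGGAGT", "TGGCCCAT", "TGGCGGACCTA", "TGGTCC", "TGGTCTTA", "TGGTTTAATG"
Leaf count: 9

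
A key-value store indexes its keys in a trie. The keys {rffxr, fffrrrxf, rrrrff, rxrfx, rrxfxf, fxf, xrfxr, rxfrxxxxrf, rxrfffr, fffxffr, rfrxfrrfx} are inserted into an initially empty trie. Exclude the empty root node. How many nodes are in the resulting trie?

Count nodes per top-level branch (shared prefixes stored once):
  'f'-branch (fffrrrxf, fffxffr, fxf): 14 nodes
  'r'-branch (rffxr, rfrxfrrfx, rrrrff, rrxfxf, rxfrxxxxrf, rxrfffr, rxrfx): 36 nodes
  'x'-branch (xrfxr): 5 nodes
Sum: 55

55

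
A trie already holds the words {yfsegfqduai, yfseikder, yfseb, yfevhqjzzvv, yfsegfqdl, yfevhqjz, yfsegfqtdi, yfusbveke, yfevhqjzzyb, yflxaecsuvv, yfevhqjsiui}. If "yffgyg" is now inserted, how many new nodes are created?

4

"yf" is already a path in the trie; the remaining "fgyg" must be added.
So 6 − 2 = 4 new nodes.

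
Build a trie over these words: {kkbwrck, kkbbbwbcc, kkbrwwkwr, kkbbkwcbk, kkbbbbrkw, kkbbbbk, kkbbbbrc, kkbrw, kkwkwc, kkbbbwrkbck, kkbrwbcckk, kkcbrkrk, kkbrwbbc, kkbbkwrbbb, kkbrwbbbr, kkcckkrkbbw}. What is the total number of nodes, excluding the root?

66

Insert word by word; a character creates a node only if that edge doesn't already exist:
  "kkbwrck" → 7 new (k, k, b, w, r, c, k)
  "kkbbbwbcc" → prefix "kkb" already present; 6 new (b, b, w, b, c, c)
  "kkbrwwkwr" → prefix "kkb" already present; 6 new (r, w, w, k, w, r)
  "kkbbkwcbk" → prefix "kkbb" already present; 5 new (k, w, c, b, k)
  "kkbbbbrkw" → prefix "kkbbb" already present; 4 new (b, r, k, w)
  "kkbbbbk" → prefix "kkbbbb" already present; 1 new (k)
  "kkbbbbrc" → prefix "kkbbbbr" already present; 1 new (c)
  "kkbrw" → prefix "kkbrw" already present; 0 new (none)
  "kkwkwc" → prefix "kk" already present; 4 new (w, k, w, c)
  "kkbbbwrkbck" → prefix "kkbbbw" already present; 5 new (r, k, b, c, k)
  "kkbrwbcckk" → prefix "kkbrw" already present; 5 new (b, c, c, k, k)
  "kkcbrkrk" → prefix "kk" already present; 6 new (c, b, r, k, r, k)
  "kkbrwbbc" → prefix "kkbrwb" already present; 2 new (b, c)
  "kkbbkwrbbb" → prefix "kkbbkw" already present; 4 new (r, b, b, b)
  "kkbrwbbbr" → prefix "kkbrwbb" already present; 2 new (b, r)
  "kkcckkrkbbw" → prefix "kkc" already present; 8 new (c, k, k, r, k, b, b, w)
Total nodes = 7 + 6 + 6 + 5 + 4 + 1 + 1 + 0 + 4 + 5 + 5 + 6 + 2 + 4 + 2 + 8 = 66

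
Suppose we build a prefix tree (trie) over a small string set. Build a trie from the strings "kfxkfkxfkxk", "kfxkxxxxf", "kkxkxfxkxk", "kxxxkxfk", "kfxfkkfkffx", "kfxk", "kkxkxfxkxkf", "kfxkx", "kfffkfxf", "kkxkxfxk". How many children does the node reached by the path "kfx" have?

2

The children of the "kfx" node are the distinct next characters among strings starting with "kfx".
Distinct next characters after "kfx": f, k.
That node has 2 child edges.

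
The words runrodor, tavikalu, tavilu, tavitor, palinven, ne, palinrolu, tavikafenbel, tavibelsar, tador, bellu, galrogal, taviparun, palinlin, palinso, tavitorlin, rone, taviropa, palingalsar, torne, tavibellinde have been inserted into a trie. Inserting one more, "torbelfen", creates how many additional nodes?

6

Walking "torbelfen" from the root, the first 3 characters ("tor") follow existing edges; "b" is the first miss.
So 9 − 3 = 6 new nodes.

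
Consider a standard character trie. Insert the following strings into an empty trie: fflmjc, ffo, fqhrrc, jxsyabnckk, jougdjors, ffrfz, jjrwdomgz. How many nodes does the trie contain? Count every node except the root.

41

Insert word by word; a character creates a node only if that edge doesn't already exist:
  "fflmjc" → 6 new (f, f, l, m, j, c)
  "ffo" → prefix "ff" already present; 1 new (o)
  "fqhrrc" → prefix "f" already present; 5 new (q, h, r, r, c)
  "jxsyabnckk" → 10 new (j, x, s, y, a, b, n, c, k, k)
  "jougdjors" → prefix "j" already present; 8 new (o, u, g, d, j, o, r, s)
  "ffrfz" → prefix "ff" already present; 3 new (r, f, z)
  "jjrwdomgz" → prefix "j" already present; 8 new (j, r, w, d, o, m, g, z)
Total nodes = 6 + 1 + 5 + 10 + 8 + 3 + 8 = 41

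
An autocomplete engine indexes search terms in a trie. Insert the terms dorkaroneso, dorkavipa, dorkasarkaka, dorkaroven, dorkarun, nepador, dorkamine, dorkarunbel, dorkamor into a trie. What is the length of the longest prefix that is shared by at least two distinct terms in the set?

8

Equivalently: take the maximum, over all pairs, of their longest common prefix length.
e.g. "dorkarun" and "dorkarunbel" share the prefix "dorkarun" of length 8; no pair shares a longer one.
Longest shared-prefix length: 8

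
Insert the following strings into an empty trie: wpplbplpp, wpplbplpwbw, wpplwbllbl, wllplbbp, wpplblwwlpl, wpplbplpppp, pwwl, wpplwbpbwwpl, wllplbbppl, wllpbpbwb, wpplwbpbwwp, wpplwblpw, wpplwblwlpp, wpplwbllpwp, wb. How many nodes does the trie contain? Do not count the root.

60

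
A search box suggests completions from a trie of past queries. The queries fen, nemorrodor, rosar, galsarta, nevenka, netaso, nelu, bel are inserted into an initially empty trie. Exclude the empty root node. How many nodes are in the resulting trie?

40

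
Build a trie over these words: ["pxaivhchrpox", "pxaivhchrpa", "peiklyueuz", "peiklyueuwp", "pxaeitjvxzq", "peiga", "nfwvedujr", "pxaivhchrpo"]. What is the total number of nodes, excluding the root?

43

For each word, the new-node count is its length minus the longest prefix already in the trie:
  "pxaivhchrpox" → 12 new (p, x, a, i, v, h, c, h, r, p, o, x)
  "pxaivhchrpa" → prefix "pxaivhchrp" already present; 1 new (a)
  "peiklyueuz" → prefix "p" already present; 9 new (e, i, k, l, y, u, e, u, z)
  "peiklyueuwp" → prefix "peiklyueu" already present; 2 new (w, p)
  "pxaeitjvxzq" → prefix "pxa" already present; 8 new (e, i, t, j, v, x, z, q)
  "peiga" → prefix "pei" already present; 2 new (g, a)
  "nfwvedujr" → 9 new (n, f, w, v, e, d, u, j, r)
  "pxaivhchrpo" → prefix "pxaivhchrpo" already present; 0 new (none)
Total nodes = 12 + 1 + 9 + 2 + 8 + 2 + 9 + 0 = 43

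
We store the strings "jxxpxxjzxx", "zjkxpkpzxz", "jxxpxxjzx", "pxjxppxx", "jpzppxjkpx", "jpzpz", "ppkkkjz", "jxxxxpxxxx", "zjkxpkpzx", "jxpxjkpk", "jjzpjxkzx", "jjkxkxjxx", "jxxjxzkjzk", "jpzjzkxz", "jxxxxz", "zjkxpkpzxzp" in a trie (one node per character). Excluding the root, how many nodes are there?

86

Insert word by word; a character creates a node only if that edge doesn't already exist:
  "jxxpxxjzxx" → 10 new (j, x, x, p, x, x, j, z, x, x)
  "zjkxpkpzxz" → 10 new (z, j, k, x, p, k, p, z, x, z)
  "jxxpxxjzx" → prefix "jxxpxxjzx" already present; 0 new (none)
  "pxjxppxx" → 8 new (p, x, j, x, p, p, x, x)
  "jpzppxjkpx" → prefix "j" already present; 9 new (p, z, p, p, x, j, k, p, x)
  "jpzpz" → prefix "jpzp" already present; 1 new (z)
  "ppkkkjz" → prefix "p" already present; 6 new (p, k, k, k, j, z)
  "jxxxxpxxxx" → prefix "jxx" already present; 7 new (x, x, p, x, x, x, x)
  "zjkxpkpzx" → prefix "zjkxpkpzx" already present; 0 new (none)
  "jxpxjkpk" → prefix "jx" already present; 6 new (p, x, j, k, p, k)
  "jjzpjxkzx" → prefix "j" already present; 8 new (j, z, p, j, x, k, z, x)
  "jjkxkxjxx" → prefix "jj" already present; 7 new (k, x, k, x, j, x, x)
  "jxxjxzkjzk" → prefix "jxx" already present; 7 new (j, x, z, k, j, z, k)
  "jpzjzkxz" → prefix "jpz" already present; 5 new (j, z, k, x, z)
  "jxxxxz" → prefix "jxxxx" already present; 1 new (z)
  "zjkxpkpzxzp" → prefix "zjkxpkpzxz" already present; 1 new (p)
Total nodes = 10 + 10 + 0 + 8 + 9 + 1 + 6 + 7 + 0 + 6 + 8 + 7 + 7 + 5 + 1 + 1 = 86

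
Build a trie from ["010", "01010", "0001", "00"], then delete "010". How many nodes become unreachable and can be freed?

0

Walk "010" from the leaf back toward the root, removing each node that no remaining word uses.
Every node on "010" is still needed (e.g. by "01010"), so nothing is freed.
Nodes removed: 0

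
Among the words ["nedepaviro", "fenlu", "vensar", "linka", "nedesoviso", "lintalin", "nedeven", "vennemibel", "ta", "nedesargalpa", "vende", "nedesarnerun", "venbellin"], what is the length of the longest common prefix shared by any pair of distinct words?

7

The deepest shared node is where two words last agree before diverging.
"nedesargalpa" and "nedesarnerun" agree on "nedesar" (7 characters) before diverging; nothing deeper is shared.
Longest shared-prefix length: 7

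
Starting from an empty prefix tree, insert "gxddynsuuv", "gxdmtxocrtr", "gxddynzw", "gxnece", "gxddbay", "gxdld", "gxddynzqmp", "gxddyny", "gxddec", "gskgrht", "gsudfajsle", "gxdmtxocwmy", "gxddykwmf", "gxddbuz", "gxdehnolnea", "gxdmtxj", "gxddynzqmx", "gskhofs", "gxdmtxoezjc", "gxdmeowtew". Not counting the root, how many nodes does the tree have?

For each word, the new-node count is its length minus the longest prefix already in the trie:
  "gxddynsuuv" → 10 new (g, x, d, d, y, n, s, u, u, v)
  "gxdmtxocrtr" → prefix "gxd" already present; 8 new (m, t, x, o, c, r, t, r)
  "gxddynzw" → prefix "gxddyn" already present; 2 new (z, w)
  "gxnece" → prefix "gx" already present; 4 new (n, e, c, e)
  "gxddbay" → prefix "gxdd" already present; 3 new (b, a, y)
  "gxdld" → prefix "gxd" already present; 2 new (l, d)
  "gxddynzqmp" → prefix "gxddynz" already present; 3 new (q, m, p)
  "gxddyny" → prefix "gxddyn" already present; 1 new (y)
  "gxddec" → prefix "gxdd" already present; 2 new (e, c)
  "gskgrht" → prefix "g" already present; 6 new (s, k, g, r, h, t)
  "gsudfajsle" → prefix "gs" already present; 8 new (u, d, f, a, j, s, l, e)
  "gxdmtxocwmy" → prefix "gxdmtxoc" already present; 3 new (w, m, y)
  "gxddykwmf" → prefix "gxddy" already present; 4 new (k, w, m, f)
  "gxddbuz" → prefix "gxddb" already present; 2 new (u, z)
  "gxdehnolnea" → prefix "gxd" already present; 8 new (e, h, n, o, l, n, e, a)
  "gxdmtxj" → prefix "gxdmtx" already present; 1 new (j)
  "gxddynzqmx" → prefix "gxddynzqm" already present; 1 new (x)
  "gskhofs" → prefix "gsk" already present; 4 new (h, o, f, s)
  "gxdmtxoezjc" → prefix "gxdmtxo" already present; 4 new (e, z, j, c)
  "gxdmeowtew" → prefix "gxdm" already present; 6 new (e, o, w, t, e, w)
Total nodes = 10 + 8 + 2 + 4 + 3 + 2 + 3 + 1 + 2 + 6 + 8 + 3 + 4 + 2 + 8 + 1 + 1 + 4 + 4 + 6 = 82

82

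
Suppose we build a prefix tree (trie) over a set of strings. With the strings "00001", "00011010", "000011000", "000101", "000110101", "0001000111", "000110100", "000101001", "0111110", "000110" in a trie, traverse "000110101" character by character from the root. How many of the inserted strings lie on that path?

3

Walk "000110101" from the root; an end-of-word marker is hit whenever a stored word is a prefix of "000110101".
Prefixes of the query that are stored words: "000110", "00011010", "000110101"
Count: 3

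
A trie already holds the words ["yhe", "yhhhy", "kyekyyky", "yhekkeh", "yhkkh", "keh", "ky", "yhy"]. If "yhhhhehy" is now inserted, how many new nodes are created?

The longest prefix of "yhhhhehy" already in the trie is "yhhh" (length 4).
Each of the 4 remaining characters creates one node.

4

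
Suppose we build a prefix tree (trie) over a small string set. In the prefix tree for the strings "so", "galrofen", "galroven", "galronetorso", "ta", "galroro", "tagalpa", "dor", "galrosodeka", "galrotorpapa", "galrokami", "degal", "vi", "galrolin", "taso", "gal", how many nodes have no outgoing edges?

14

A leaf is a node with no children — equivalently, the end of a word that is not a proper prefix of any other stored word.
Those words: "degal", "dor", "galrofen", "galrokami", "galrolin", "galronetorso", "galroro", "galrosodeka", "galrotorpapa", "galroven", "so", "tagalpa", "taso", "vi"
Leaf count: 14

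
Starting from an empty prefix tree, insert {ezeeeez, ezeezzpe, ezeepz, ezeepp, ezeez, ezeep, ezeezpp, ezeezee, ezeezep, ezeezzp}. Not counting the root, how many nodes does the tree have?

19

Trace insertions, counting only characters that open a new branch:
  "ezeeeez" → 7 new (e, z, e, e, e, e, z)
  "ezeezzpe" → prefix "ezee" already present; 4 new (z, z, p, e)
  "ezeepz" → prefix "ezee" already present; 2 new (p, z)
  "ezeepp" → prefix "ezeep" already present; 1 new (p)
  "ezeez" → prefix "ezeez" already present; 0 new (none)
  "ezeep" → prefix "ezeep" already present; 0 new (none)
  "ezeezpp" → prefix "ezeez" already present; 2 new (p, p)
  "ezeezee" → prefix "ezeez" already present; 2 new (e, e)
  "ezeezep" → prefix "ezeeze" already present; 1 new (p)
  "ezeezzp" → prefix "ezeezzp" already present; 0 new (none)
Total nodes = 7 + 4 + 2 + 1 + 0 + 0 + 2 + 2 + 1 + 0 = 19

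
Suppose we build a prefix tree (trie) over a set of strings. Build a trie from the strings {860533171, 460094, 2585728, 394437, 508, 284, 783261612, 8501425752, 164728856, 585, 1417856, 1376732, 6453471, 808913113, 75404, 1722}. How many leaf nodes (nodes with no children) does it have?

16

A leaf is a node with no children — equivalently, the end of a word that is not a proper prefix of any other stored word.
Those words: "1376732", "1417856", "164728856", "1722", "2585728", "284", "394437", "460094", "508", "585", "6453471", "75404", "783261612", "808913113", "8501425752", "860533171"
Leaf count: 16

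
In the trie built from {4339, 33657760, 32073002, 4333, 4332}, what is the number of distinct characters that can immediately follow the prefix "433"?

3

Walk "433" from the root, arriving at one node.
Distinct next characters after "433": 2, 3, 9.
That node has 3 child edges.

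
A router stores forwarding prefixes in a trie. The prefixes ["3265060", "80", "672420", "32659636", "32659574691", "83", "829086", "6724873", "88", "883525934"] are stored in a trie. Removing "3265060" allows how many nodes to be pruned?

3

A node on "3265060"'s path can go only if nothing else ends at it or branches off below it.
The suffix "060" (3 nodes) is used only by "3265060"; the node for "3265" still has the child "9", so pruning stops there.
Nodes removed: 3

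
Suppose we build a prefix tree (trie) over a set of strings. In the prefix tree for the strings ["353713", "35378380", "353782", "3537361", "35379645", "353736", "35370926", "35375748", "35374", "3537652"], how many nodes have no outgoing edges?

9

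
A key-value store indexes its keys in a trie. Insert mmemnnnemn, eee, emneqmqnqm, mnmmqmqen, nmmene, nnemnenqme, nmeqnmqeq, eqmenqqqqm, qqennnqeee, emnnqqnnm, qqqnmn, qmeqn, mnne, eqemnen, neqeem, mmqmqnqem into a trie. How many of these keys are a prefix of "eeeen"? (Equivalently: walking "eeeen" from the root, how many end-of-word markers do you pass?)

1

Check each prefix of "eeeen" against the stored set — each match is an end-marker on the path.
Prefixes of the query that are stored words: "eee"
Count: 1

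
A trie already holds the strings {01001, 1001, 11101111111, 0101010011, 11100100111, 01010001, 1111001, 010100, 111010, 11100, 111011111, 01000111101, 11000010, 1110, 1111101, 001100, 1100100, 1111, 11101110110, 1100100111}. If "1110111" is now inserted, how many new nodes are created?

0

Every character of "1110111" already lies on an existing path (it is a prefix of some stored word).
No new nodes are needed: 0.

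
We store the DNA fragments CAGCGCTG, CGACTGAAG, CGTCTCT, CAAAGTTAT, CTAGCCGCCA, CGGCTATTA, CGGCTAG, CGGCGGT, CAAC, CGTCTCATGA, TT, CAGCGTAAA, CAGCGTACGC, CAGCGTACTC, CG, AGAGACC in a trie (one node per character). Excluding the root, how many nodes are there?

71

For each word, the new-node count is its length minus the longest prefix already in the trie:
  "CAGCGCTG" → 8 new (C, A, G, C, G, C, T, G)
  "CGACTGAAG" → prefix "C" already present; 8 new (G, A, C, T, G, A, A, G)
  "CGTCTCT" → prefix "CG" already present; 5 new (T, C, T, C, T)
  "CAAAGTTAT" → prefix "CA" already present; 7 new (A, A, G, T, T, A, T)
  "CTAGCCGCCA" → prefix "C" already present; 9 new (T, A, G, C, C, G, C, C, A)
  "CGGCTATTA" → prefix "CG" already present; 7 new (G, C, T, A, T, T, A)
  "CGGCTAG" → prefix "CGGCTA" already present; 1 new (G)
  "CGGCGGT" → prefix "CGGC" already present; 3 new (G, G, T)
  "CAAC" → prefix "CAA" already present; 1 new (C)
  "CGTCTCATGA" → prefix "CGTCTC" already present; 4 new (A, T, G, A)
  "TT" → 2 new (T, T)
  "CAGCGTAAA" → prefix "CAGCG" already present; 4 new (T, A, A, A)
  "CAGCGTACGC" → prefix "CAGCGTA" already present; 3 new (C, G, C)
  "CAGCGTACTC" → prefix "CAGCGTAC" already present; 2 new (T, C)
  "CG" → prefix "CG" already present; 0 new (none)
  "AGAGACC" → 7 new (A, G, A, G, A, C, C)
Total nodes = 8 + 8 + 5 + 7 + 9 + 7 + 1 + 3 + 1 + 4 + 2 + 4 + 3 + 2 + 0 + 7 = 71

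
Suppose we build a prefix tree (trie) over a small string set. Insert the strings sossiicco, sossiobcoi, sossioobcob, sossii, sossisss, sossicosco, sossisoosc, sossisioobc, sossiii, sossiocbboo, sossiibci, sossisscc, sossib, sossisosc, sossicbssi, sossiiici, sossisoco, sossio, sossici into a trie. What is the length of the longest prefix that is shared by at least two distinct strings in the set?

7

Look for the deepest trie node that still has at least two words in its subtree.
"sossiii" and "sossiiici" agree on "sossiii" (7 characters) before diverging; nothing deeper is shared.
Longest shared-prefix length: 7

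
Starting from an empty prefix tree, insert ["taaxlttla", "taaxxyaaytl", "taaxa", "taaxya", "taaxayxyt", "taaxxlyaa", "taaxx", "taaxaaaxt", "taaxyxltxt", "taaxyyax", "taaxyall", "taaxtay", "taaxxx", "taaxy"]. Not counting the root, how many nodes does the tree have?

45

Insert word by word; a character creates a node only if that edge doesn't already exist:
  "taaxlttla" → 9 new (t, a, a, x, l, t, t, l, a)
  "taaxxyaaytl" → prefix "taax" already present; 7 new (x, y, a, a, y, t, l)
  "taaxa" → prefix "taax" already present; 1 new (a)
  "taaxya" → prefix "taax" already present; 2 new (y, a)
  "taaxayxyt" → prefix "taaxa" already present; 4 new (y, x, y, t)
  "taaxxlyaa" → prefix "taaxx" already present; 4 new (l, y, a, a)
  "taaxx" → prefix "taaxx" already present; 0 new (none)
  "taaxaaaxt" → prefix "taaxa" already present; 4 new (a, a, x, t)
  "taaxyxltxt" → prefix "taaxy" already present; 5 new (x, l, t, x, t)
  "taaxyyax" → prefix "taaxy" already present; 3 new (y, a, x)
  "taaxyall" → prefix "taaxya" already present; 2 new (l, l)
  "taaxtay" → prefix "taax" already present; 3 new (t, a, y)
  "taaxxx" → prefix "taaxx" already present; 1 new (x)
  "taaxy" → prefix "taaxy" already present; 0 new (none)
Total nodes = 9 + 7 + 1 + 2 + 4 + 4 + 0 + 4 + 5 + 3 + 2 + 3 + 1 + 0 = 45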